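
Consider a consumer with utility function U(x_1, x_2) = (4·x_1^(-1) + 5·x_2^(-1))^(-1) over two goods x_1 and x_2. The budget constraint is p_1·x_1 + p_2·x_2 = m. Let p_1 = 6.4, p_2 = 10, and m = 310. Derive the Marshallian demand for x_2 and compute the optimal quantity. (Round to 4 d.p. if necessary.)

MU_x_1 ∝ 4·x_1^(-2), MU_x_2 ∝ 5·x_2^(-2), so MRS = (4/5)·(x_2/x_1)^(2) = p_1/p_2.
Hence x_2/x_1 = ((5/4)·p_1/p_2)^(1/(2)), i.e. raised to the 0.5 power.
With the ratio pinned down, the budget gives x_1* = m/(p_1 + p_2·(x_2/x_1)) and x_2* = (x_2/x_1)·x_1*.
Numerically x_2/x_1 = 0.894427, so x_1* = 310/(6.4 + 10·0.894427) = 20.203 and x_2* = 0.894427·20.203 = 18.0701.

x_2* = 18.0701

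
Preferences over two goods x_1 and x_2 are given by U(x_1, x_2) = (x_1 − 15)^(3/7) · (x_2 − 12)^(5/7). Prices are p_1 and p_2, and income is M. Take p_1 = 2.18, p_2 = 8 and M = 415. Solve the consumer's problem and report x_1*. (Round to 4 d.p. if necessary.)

x_1* = 64.2489

After buying the subsistence bundle (15, 12), a share 0.375 of the remaining income goes to x_1: x_1* = 15 + 0.375·(M − 15p_1 − 12p_2)/p_1.
Discretionary income = 415 − 15·2.18 − 12·8 = 286.3; x_1* = 15 + 0.375·286.3/2.18 = 64.2489.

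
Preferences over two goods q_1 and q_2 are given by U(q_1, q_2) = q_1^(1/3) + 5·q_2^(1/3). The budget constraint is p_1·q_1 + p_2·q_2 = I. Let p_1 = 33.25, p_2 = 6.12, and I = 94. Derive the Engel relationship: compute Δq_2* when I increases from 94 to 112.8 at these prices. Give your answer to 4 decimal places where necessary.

MRS = MU_q_1/MU_q_2 = (1/5)·(q_2/q_1)^(2/3). Set equal to p_1/p_2.
Solve for the ratio: q_2/q_1 = [5·p_1/p_2]^(1.5).
Substitute q_2 = (q_2/q_1)·q_1 into the budget: q_1* = I/(p_1 + p_2·(q_2/q_1)).
Numerically q_2/q_1 = 141.584381, so q_1* = 94/(33.25 + 6.12·141.584381) = 0.1045 and q_2* = 141.584381·0.1045 = 14.7919.
At I' = 112.8: q_2* = 17.7502. Change: 17.7502 − 14.7919 = 2.9584.

Δq_2* = 2.9584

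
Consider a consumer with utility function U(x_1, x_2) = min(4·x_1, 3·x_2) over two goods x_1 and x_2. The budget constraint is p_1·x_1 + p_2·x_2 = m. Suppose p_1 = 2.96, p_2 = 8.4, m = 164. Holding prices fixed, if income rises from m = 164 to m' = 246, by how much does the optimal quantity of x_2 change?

Leontief preferences: the optimum is at the kink where x_1/3 = x_2/4, i.e. x_2 = (4/3)·x_1.
Budget: p_1·x_1 + p_2·(4/3)·x_1 = m, so (3·p_1 + 4·p_2)·x_1 = 3·m.
Demand: x_1*(p_1,p_2,m) = 3·m/(3·p_1 + 4·p_2), x_2* = 4·m/(3·p_1 + 4·p_2).
Here 3·2.96 + 4·8.4 = 42.48, giving x_2* = 15.4426.
At m' = 246: x_2* = 23.1638. Change: 23.1638 − 15.4426 = 7.7213.

Δx_2* = 7.7213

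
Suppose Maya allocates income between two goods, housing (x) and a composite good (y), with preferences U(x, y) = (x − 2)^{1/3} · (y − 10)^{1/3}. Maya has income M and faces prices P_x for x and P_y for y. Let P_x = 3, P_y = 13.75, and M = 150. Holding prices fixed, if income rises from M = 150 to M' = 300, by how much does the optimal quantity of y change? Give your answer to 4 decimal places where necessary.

This is Cobb-Douglas in (x−2, y−10): tangency gives 1/3·P_y·(y−10) = 1/3·P_x·(x−2).
Substituting into the budget: x* = 2 + 0.5·(M − 2·P_x − 10·P_y)/P_x, and y* = 10 + 0.5·(…)/P_y.
Discretionary income = 150 − 2·3 − 10·13.75 = 6.5; y* = 10 + 0.5·6.5/13.75 = 10.2364.
At M' = 300: y* = 15.6909. Change: 15.6909 − 10.2364 = 5.4545.

Δy* = 5.4545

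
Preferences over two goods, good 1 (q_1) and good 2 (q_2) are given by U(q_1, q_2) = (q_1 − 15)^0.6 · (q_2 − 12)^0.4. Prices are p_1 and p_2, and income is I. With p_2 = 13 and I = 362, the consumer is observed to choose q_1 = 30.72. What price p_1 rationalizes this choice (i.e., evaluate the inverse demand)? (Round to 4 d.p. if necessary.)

p_1 = 5

This is Cobb-Douglas in (q_1−15, q_2−12): tangency gives 0.6·p_2·(q_2−12) = 0.4·p_1·(q_1−15).
Substituting into the budget: q_1* = 15 + 0.6·(I − 15·p_1 − 12·p_2)/p_1, and q_2* = 12 + 0.4·(…)/p_2.
Set q_1* = 30.72 in the demand function and solve for p_1: p_1 = 5.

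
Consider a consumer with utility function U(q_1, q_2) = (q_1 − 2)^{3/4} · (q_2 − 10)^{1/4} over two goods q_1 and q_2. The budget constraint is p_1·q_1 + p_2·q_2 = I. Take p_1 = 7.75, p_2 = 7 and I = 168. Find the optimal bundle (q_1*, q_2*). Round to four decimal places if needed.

MRS = 3·(q_2−10)/(q_1−2). Tangency with p_1/p_2 gives q_2−10 = (1/3)·(p_1/p_2)·(q_1−2).
Substituting into the budget: q_1* = 2 + 0.75·(I − 2·p_1 − 10·p_2)/p_1, and q_2* = 10 + 0.25·(…)/p_2.
Discretionary income = 168 − 2·7.75 − 10·7 = 82.5; q_1* = 2 + 0.75·82.5/7.75 = 9.9839; q_2* = 10 + 0.25·82.5/7 = 12.9464.

q_1* = 9.9839, q_2* = 12.9464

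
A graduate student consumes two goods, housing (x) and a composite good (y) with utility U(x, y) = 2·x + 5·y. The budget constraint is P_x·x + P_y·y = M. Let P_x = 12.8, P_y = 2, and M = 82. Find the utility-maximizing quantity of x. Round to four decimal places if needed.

x* = 0

Perfect substitutes: compare marginal utility per dollar. 2/P_x vs 5/P_y → 0.1562 vs 2.5.
y gives more utility per dollar, so spend all income on y: y* = M/P_y, x* = 0.
Numerically: x* = 0, y* = 41.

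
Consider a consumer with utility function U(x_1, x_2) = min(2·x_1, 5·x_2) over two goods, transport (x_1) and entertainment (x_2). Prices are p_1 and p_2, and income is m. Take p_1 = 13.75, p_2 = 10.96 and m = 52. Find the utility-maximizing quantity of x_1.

x_1* = 2.8675

Demand: x_1*(p_1,p_2,m) = 5·m/(5·p_1 + 2·p_2), x_2* = 2·m/(5·p_1 + 2·p_2).
Here 5·13.75 + 2·10.96 = 90.67, giving x_1* = 2.8675.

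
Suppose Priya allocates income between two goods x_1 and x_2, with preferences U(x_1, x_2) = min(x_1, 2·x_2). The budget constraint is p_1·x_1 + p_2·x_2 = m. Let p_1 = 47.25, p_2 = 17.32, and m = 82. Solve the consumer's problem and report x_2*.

Leontief preferences: the optimum is at the kink where x_1/2 = x_2/1, i.e. x_2 = (1/2)·x_1.
Budget: p_1·x_1 + p_2·(1/2)·x_1 = m, so (2·p_1 + p_2)·x_1 = 2·m.
Demand: x_1*(p_1,p_2,m) = 2·m/(2·p_1 + p_2), x_2* = m/(2·p_1 + p_2).
Here 2·47.25 + 17.32 = 111.82, giving x_2* = 0.7333.

x_2* = 0.7333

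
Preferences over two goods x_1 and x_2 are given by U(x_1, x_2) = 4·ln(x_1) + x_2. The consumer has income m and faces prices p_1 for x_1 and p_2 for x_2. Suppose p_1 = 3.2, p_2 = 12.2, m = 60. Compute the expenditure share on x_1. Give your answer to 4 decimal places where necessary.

share on x_1 = 0.8133

So x_1*(p_1,p_2) = 4·p_2/p_1, independent of income; and x_2* = (m − 4·p_2)/p_2.
At the given prices: x_1* = 4·12.2/3.2 = 15.25, and x_2* = 0.918.
Expenditure on x_1: 3.2·15.25 = 48.8; share = 0.8133.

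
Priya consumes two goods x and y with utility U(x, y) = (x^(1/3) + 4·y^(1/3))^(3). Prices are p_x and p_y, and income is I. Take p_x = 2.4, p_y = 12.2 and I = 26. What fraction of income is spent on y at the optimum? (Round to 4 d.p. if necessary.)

share on y = 0.7801

MU_x ∝ x^(-2/3), MU_y ∝ 4·y^(-2/3), so MRS = (1/4)·(y/x)^(2/3) = p_x/p_y.
Hence y/x = (4·p_x/p_y)^(1/(2/3)), i.e. raised to the 1.5 power.
Substitute y = (y/x)·x into the budget: x* = I/(p_x + p_y·(y/x)).
Numerically y/x = 0.698019, so x* = 26/(2.4 + 12.2·0.698019) = 2.3819 and y* = 0.698019·2.3819 = 1.6626.
Expenditure on y: 12.2·1.6626 = 20.2835; share = 0.7801.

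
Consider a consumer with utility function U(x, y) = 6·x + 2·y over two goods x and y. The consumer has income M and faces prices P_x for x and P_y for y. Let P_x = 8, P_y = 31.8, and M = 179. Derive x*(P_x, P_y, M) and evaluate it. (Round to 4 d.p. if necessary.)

Perfect substitutes: compare marginal utility per dollar. 6/P_x vs 2/P_y → 0.75 vs 0.0629.
x gives more utility per dollar, so spend all income on x: x* = M/P_x, y* = 0.
Numerically: x* = 22.375, y* = 0.

x* = 22.375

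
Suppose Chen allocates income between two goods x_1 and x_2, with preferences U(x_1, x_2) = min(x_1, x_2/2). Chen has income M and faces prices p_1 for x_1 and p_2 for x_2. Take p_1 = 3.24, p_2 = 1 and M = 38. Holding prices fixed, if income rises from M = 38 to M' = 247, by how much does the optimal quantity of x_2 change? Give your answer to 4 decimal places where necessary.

Δx_2* = 79.771

With perfect complements, no substitution: consume in ratio x_1:x_2 = 1:2.
Budget: p_1·x_1 + p_2·2·x_1 = M, so (p_1 + 2·p_2)·x_1 = M.
Demand: x_1*(p_1,p_2,M) = M/(p_1 + 2·p_2), x_2* = 2·M/(p_1 + 2·p_2).
Here 3.24 + 2·1 = 5.24, giving x_2* = 14.5038.
At M' = 247: x_2* = 94.2748. Change: 94.2748 − 14.5038 = 79.771.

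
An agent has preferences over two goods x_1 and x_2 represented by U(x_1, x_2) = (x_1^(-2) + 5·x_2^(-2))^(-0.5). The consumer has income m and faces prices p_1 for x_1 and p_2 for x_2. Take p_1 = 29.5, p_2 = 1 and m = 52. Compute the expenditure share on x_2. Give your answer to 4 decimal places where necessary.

share on x_2 = 0.1519

From the CES first-order condition, (1/5)·(x_2/x_1)^(3) = p_1/p_2.
Hence x_2/x_1 = (5·p_1/p_2)^(1/(3)), i.e. raised to the 1/3 power.
With the ratio pinned down, the budget gives x_1* = m/(p_1 + p_2·(x_2/x_1)) and x_2* = (x_2/x_1)·x_1*.
Numerically x_2/x_1 = 5.283609, so x_1* = 52/(29.5 + 1·5.283609) = 1.495 and x_2* = 5.283609·1.495 = 7.8988.
Expenditure on x_2: 1·7.8988 = 7.8988; share = 0.1519.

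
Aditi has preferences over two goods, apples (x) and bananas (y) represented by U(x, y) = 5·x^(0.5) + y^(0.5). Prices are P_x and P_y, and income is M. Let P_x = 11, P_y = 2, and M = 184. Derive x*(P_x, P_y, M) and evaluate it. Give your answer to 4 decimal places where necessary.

x* = 13.7109

MRS = MU_x/MU_y = 5·(y/x)^(0.5). Set equal to P_x/P_y.
Solve for the ratio: y/x = [(1/5)·P_x/P_y]^(2).
With the ratio pinned down, the budget gives x* = M/(P_x + P_y·(y/x)) and y* = (y/x)·x*.
Numerically y/x = 1.21, so x* = 184/(11 + 2·1.21) = 13.7109.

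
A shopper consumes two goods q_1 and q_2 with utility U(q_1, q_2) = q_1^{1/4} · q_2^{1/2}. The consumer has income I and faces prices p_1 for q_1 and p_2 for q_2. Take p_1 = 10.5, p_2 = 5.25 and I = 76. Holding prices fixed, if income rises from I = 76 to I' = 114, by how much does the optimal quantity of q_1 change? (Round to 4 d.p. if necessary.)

Tangency: MRS = (1/2)·q_2/q_1 = p_1/p_2.
Rearranging, p_2·q_2 = 2·p_1·q_1. Substituting into the budget gives p_1·q_1·(1 + 2) = I.
Demand: q_1*(p_1,p_2,I) = 1/3·I/p_1 and q_2* = 2/3·I/p_2.
At p_1=10.5, p_2=5.25, I=76: q_1* = 1/3·76/10.5 = 2.4127.
At I' = 114: q_1* = 3.619. Change: 3.619 − 2.4127 = 1.2063.

Δq_1* = 1.2063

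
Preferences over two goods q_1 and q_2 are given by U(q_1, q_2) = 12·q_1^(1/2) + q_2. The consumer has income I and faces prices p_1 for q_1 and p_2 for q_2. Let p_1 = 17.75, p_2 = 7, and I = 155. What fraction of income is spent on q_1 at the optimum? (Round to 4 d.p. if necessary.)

share on q_1 = 0.6412

MU_q_1 = 6/√q_1, MU_q_2 = 1. Tangency: 6/√q_1 = p_1/p_2.
Thus q_1* = (6·p_2/p_1)² — independent of I — with the rest of income spent on q_2.
Plugging in: q_1* = (6·7/17.75)² = 5.5989, q_2* = 7.9457.
Expenditure on q_1: 17.75·5.5989 = 99.3803; share = 0.6412.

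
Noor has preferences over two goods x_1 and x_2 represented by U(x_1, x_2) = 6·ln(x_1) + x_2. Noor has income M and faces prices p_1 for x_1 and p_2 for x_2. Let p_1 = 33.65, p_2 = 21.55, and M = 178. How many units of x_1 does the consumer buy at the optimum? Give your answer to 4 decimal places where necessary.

Set MRS = p_1/p_2: (6/x_1)/1 = p_1/p_2.
So x_1*(p_1,p_2) = 6·p_2/p_1, independent of income; and x_2* = (M − 6·p_2)/p_2.
At the given prices: x_1* = 6·21.55/33.65 = 3.8425.

x_1* = 3.8425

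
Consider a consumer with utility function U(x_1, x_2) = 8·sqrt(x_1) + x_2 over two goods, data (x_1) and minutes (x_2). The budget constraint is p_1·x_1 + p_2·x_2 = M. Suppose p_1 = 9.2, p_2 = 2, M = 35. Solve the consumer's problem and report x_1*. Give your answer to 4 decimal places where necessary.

Utility is quasi-linear in x_2; the FOC for x_1 is 4/√x_1 = p_1/p_2.
Thus x_1* = (4·p_2/p_1)² — independent of M — with the rest of income spent on x_2.
Plugging in: x_1* = (4·2/9.2)² = 0.7561.

x_1* = 0.7561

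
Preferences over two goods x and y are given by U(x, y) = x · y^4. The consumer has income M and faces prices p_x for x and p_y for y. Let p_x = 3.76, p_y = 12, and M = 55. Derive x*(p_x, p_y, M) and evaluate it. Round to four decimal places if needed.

x* = 2.9255

At p_x=3.76, p_y=12, M=55: x* = 0.2·55/3.76 = 2.9255.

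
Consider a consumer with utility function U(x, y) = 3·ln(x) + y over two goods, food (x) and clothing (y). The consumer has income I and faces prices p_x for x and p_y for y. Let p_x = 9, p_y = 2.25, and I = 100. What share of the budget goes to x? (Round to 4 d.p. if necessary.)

MU_x = 3/x, MU_y = 1. Tangency: 3/x = p_x/p_y.
So x*(p_x,p_y) = 3·p_y/p_x, independent of income; and y* = (I − 3·p_y)/p_y.
At the given prices: x* = 3·2.25/9 = 0.75, and y* = 41.4444.
Expenditure on x: 9·0.75 = 6.75; share = 0.0675.

share on x = 0.0675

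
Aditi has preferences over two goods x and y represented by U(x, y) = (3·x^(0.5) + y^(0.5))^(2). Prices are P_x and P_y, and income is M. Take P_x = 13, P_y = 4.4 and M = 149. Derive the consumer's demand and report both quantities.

x* = 8.6288, y* = 8.3693

MRS = MU_x/MU_y = 3·(y/x)^(0.5). Set equal to P_x/P_y.
Solve for the ratio: y/x = [(1/3)·P_x/P_y]^(2).
Substitute y = (y/x)·x into the budget: x* = M/(P_x + P_y·(y/x)).
Numerically y/x = 0.969927, so x* = 149/(13 + 4.4·0.969927) = 8.6288 and y* = 0.969927·8.6288 = 8.3693.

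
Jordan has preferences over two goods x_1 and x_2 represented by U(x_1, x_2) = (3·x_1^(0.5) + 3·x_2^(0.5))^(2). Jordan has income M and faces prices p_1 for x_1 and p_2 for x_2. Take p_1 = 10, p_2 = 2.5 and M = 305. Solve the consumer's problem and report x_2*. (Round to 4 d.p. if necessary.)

Substitute x_2 = (x_2/x_1)·x_1 into the budget: x_1* = M/(p_1 + p_2·(x_2/x_1)).
Numerically x_2/x_1 = 16, so x_1* = 305/(10 + 2.5·16) = 6.1 and x_2* = 16·6.1 = 97.6.

x_2* = 97.6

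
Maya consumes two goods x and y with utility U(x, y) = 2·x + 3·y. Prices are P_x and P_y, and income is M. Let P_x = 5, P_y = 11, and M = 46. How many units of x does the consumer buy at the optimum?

Linear utility — the consumer picks whichever good has higher MU/price: 2/5 = 0.4 vs 3/11 = 0.2727.
x gives more utility per dollar, so spend all income on x: x* = M/P_x, y* = 0.
Numerically: x* = 9.2, y* = 0.

x* = 9.2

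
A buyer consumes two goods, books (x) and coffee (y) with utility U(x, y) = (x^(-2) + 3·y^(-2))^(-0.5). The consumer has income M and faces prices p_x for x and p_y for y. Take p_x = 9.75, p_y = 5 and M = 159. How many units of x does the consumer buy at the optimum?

x* = 8.4758

MRS = MU_x/MU_y = (1/3)·(y/x)^(3). Set equal to p_x/p_y.
Hence y/x = (3·p_x/p_y)^(1/(3)), i.e. raised to the 1/3 power.
Substitute y = (y/x)·x into the budget: x* = M/(p_x + p_y·(y/x)).
Numerically y/x = 1.80185, so x* = 159/(9.75 + 5·1.80185) = 8.4758.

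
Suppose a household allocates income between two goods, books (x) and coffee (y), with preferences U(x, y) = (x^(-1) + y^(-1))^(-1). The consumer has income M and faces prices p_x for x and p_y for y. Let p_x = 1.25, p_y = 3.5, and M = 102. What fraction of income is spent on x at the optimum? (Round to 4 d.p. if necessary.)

share on x = 0.3741

Substitute y = (y/x)·x into the budget: x* = M/(p_x + p_y·(y/x)).
Numerically y/x = 0.597614, so x* = 102/(1.25 + 3.5·0.597614) = 30.5238 and y* = 0.597614·30.5238 = 18.2415.
Expenditure on x: 1.25·30.5238 = 38.1548; share = 0.3741.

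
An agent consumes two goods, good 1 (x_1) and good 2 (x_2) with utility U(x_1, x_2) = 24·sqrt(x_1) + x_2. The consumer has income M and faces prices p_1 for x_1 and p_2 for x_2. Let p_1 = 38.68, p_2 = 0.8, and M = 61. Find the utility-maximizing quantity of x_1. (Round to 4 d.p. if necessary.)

Plugging in: x_1* = (12·0.8/38.68)² = 0.0616.

x_1* = 0.0616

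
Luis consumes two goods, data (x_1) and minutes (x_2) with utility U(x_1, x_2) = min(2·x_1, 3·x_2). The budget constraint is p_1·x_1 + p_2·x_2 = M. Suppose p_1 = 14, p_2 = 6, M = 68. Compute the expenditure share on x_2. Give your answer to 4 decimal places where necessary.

With perfect complements, no substitution: consume in ratio x_1:x_2 = 3:2.
Budget: p_1·x_1 + p_2·(2/3)·x_1 = M, so (3·p_1 + 2·p_2)·x_1 = 3·M.
Demand: x_1*(p_1,p_2,M) = 3·M/(3·p_1 + 2·p_2), x_2* = 2·M/(3·p_1 + 2·p_2).
Here 3·14 + 2·6 = 54, giving x_1* = 3.7778 and x_2* = 2.5185.
Expenditure on x_2: 6·2.5185 = 15.1111; share = 0.2222.

share on x_2 = 0.2222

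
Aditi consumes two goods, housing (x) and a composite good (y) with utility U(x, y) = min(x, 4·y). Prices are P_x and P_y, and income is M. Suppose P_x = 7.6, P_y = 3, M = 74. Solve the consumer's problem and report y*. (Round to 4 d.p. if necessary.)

y* = 2.2156

Demand: x*(P_x,P_y,M) = 4·M/(4·P_x + P_y), y* = M/(4·P_x + P_y).
Here 4·7.6 + 3 = 33.4, giving y* = 2.2156.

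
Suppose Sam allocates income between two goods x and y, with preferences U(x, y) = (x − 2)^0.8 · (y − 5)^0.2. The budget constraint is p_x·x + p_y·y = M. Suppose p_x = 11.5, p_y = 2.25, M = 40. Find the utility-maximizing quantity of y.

This is Cobb-Douglas in (x−2, y−5): tangency gives 0.8·p_y·(y−5) = 0.2·p_x·(x−2).
Substituting into the budget: x* = 2 + 0.8·(M − 2·p_x − 5·p_y)/p_x, and y* = 5 + 0.2·(…)/p_y.
Discretionary income = 40 − 2·11.5 − 5·2.25 = 5.75; y* = 5 + 0.2·5.75/2.25 = 5.5111.

y* = 5.5111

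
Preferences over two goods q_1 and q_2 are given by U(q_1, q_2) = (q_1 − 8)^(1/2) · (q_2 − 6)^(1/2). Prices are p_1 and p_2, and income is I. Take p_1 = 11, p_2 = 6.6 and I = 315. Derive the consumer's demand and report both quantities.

q_1* = 16.5182, q_2* = 20.197

This is Cobb-Douglas in (q_1−8, q_2−6): tangency gives 0.5·p_2·(q_2−6) = 0.5·p_1·(q_1−8).
After buying the subsistence bundle (8, 6), a share 0.5 of the remaining income goes to q_1: q_1* = 8 + 0.5·(I − 8p_1 − 6p_2)/p_1.
Discretionary income = 315 − 8·11 − 6·6.6 = 187.4; q_1* = 8 + 0.5·187.4/11 = 16.5182; q_2* = 6 + 0.5·187.4/6.6 = 20.197.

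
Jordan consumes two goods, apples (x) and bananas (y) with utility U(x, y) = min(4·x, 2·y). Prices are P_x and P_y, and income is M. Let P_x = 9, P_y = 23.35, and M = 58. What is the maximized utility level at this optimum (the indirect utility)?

Leontief preferences: the optimum is at the kink where x/2 = y/4, i.e. y = 2·x.
Budget: P_x·x + P_y·2·x = M, so (2·P_x + 4·P_y)·x = 2·M.
Demand: x*(P_x,P_y,M) = 2·M/(2·P_x + 4·P_y), y* = 4·M/(2·P_x + 4·P_y).
Here 2·9 + 4·23.35 = 111.4, giving x* = 1.0413 and y* = 2.0826.
Utility at the optimum: U(1.0413, 2.0826) = 4.1652.

V = 4.1652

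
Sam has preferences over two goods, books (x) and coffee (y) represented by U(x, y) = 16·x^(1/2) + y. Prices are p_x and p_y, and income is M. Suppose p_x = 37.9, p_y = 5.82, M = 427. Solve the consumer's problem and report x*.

x* = 1.5092

Set MRS = p_x/p_y: 8·x^(−1/2) = p_x/p_y.
Solve: √x = 8·p_y/p_x, so x*(p_x,p_y) = (8·p_y/p_x)², and y* = (M − p_x·x*)/p_y.
Plugging in: x* = (8·5.82/37.9)² = 1.5092.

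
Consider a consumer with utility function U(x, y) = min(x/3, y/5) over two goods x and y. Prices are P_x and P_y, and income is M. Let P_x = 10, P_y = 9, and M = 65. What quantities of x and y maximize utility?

x* = 2.6, y* = 4.3333

With perfect complements, no substitution: consume in ratio x:y = 3:5.
Budget: P_x·x + P_y·(5/3)·x = M, so (3·P_x + 5·P_y)·x = 3·M.
Demand: x*(P_x,P_y,M) = 3·M/(3·P_x + 5·P_y), y* = 5·M/(3·P_x + 5·P_y).
Here 3·10 + 5·9 = 75, giving x* = 2.6 and y* = 4.3333.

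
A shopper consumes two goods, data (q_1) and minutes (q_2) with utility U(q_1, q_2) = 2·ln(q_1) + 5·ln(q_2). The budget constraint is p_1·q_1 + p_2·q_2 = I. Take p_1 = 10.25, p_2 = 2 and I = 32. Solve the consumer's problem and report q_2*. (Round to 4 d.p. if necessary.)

q_2* = 11.4286

Tangency: MRS = (2/5)·q_2/q_1 = p_1/p_2.
So 2·p_2·q_2 = 5·p_1·q_1; combined with the budget, a share 2/7 of income goes to q_1.
Demand: q_1*(p_1,p_2,I) = 2/7·I/p_1 and q_2* = 5/7·I/p_2.
At p_1=10.25, p_2=2, I=32: q_2* = 5/7·32/2 = 11.4286.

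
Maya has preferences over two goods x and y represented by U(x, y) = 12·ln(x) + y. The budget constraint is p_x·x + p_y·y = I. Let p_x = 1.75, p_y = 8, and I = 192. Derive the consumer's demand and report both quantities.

Set MRS = p_x/p_y: (12/x)/1 = p_x/p_y.
So x*(p_x,p_y) = 12·p_y/p_x, independent of income; and y* = (I − 12·p_y)/p_y.
At the given prices: x* = 12·8/1.75 = 54.8571, and y* = 12.

x* = 54.8571, y* = 12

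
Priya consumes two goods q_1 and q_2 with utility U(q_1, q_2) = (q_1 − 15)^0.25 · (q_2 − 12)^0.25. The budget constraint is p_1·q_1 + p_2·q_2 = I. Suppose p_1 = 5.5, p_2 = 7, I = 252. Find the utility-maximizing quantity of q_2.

q_2* = 18.1071

After buying the subsistence bundle (15, 12), a share 0.5 of the remaining income goes to q_1: q_1* = 15 + 0.5·(I − 15p_1 − 12p_2)/p_1.
Discretionary income = 252 − 15·5.5 − 12·7 = 85.5; q_2* = 12 + 0.5·85.5/7 = 18.1071.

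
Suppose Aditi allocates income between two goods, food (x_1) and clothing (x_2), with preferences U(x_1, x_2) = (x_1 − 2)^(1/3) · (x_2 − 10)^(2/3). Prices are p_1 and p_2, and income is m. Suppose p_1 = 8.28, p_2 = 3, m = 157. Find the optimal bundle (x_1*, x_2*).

x_1* = 6.4461, x_2* = 34.5422

This is Cobb-Douglas in (x_1−2, x_2−10): tangency gives 1/3·p_2·(x_2−10) = 2/3·p_1·(x_1−2).
Substituting into the budget: x_1* = 2 + 1/3·(m − 2·p_1 − 10·p_2)/p_1, and x_2* = 10 + 2/3·(…)/p_2.
Discretionary income = 157 − 2·8.28 − 10·3 = 110.44; x_1* = 2 + 1/3·110.44/8.28 = 6.4461; x_2* = 10 + 2/3·110.44/3 = 34.5422.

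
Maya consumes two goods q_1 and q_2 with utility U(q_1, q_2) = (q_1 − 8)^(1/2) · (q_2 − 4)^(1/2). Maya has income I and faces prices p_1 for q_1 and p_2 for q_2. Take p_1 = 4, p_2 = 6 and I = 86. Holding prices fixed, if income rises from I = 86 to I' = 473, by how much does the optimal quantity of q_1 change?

Δq_1* = 48.375

MRS = (q_2−4)/(q_1−8). Tangency with p_1/p_2 gives q_2−4 = (p_1/p_2)·(q_1−8).
Substituting into the budget: q_1* = 8 + 0.5·(I − 8·p_1 − 4·p_2)/p_1, and q_2* = 4 + 0.5·(…)/p_2.
Discretionary income = 86 − 8·4 − 4·6 = 30; q_1* = 8 + 0.5·30/4 = 11.75.
At I' = 473: q_1* = 60.125. Change: 60.125 − 11.75 = 48.375.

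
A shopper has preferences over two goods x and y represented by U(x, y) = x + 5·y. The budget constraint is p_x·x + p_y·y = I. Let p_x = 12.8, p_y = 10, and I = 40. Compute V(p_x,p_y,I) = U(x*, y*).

V = 20

Perfect substitutes: compare marginal utility per dollar. 1/p_x vs 5/p_y → 0.0781 vs 0.5.
y gives more utility per dollar, so spend all income on y: y* = I/p_y, x* = 0.
Numerically: x* = 0, y* = 4.
Utility at the optimum: U(0, 4) = 20.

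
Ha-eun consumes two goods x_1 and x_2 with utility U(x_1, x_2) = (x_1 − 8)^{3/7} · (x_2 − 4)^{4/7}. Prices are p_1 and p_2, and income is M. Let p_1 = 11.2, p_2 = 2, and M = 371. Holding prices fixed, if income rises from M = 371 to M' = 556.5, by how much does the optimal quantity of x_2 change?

Δx_2* = 53

This is Cobb-Douglas in (x_1−8, x_2−4): tangency gives 3/7·p_2·(x_2−4) = 4/7·p_1·(x_1−8).
After buying the subsistence bundle (8, 4), a share 3/7 of the remaining income goes to x_1: x_1* = 8 + 3/7·(M − 8p_1 − 4p_2)/p_1.
Discretionary income = 371 − 8·11.2 − 4·2 = 273.4; x_2* = 4 + 4/7·273.4/2 = 82.1143.
At M' = 556.5: x_2* = 135.1143. Change: 135.1143 − 82.1143 = 53.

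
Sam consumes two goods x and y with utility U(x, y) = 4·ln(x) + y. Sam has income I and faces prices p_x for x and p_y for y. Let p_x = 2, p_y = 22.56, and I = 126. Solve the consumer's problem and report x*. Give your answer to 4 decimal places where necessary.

MU_x = 4/x, MU_y = 1. Tangency: 4/x = p_x/p_y.
So x*(p_x,p_y) = 4·p_y/p_x, independent of income; and y* = (I − 4·p_y)/p_y.
At the given prices: x* = 4·22.56/2 = 45.12.

x* = 45.12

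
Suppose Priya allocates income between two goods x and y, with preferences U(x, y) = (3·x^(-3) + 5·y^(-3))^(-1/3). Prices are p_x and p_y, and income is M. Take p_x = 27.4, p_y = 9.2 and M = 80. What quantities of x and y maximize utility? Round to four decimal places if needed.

x* = 1.9449, y* = 2.9031

MRS = MU_x/MU_y = (3/5)·(y/x)^(4). Set equal to p_x/p_y.
Solve for the ratio: y/x = [(5/3)·p_x/p_y]^(0.25).
With the ratio pinned down, the budget gives x* = M/(p_x + p_y·(y/x)) and y* = (y/x)·x*.
Numerically y/x = 1.492632, so x* = 80/(27.4 + 9.2·1.492632) = 1.9449 and y* = 1.492632·1.9449 = 2.9031.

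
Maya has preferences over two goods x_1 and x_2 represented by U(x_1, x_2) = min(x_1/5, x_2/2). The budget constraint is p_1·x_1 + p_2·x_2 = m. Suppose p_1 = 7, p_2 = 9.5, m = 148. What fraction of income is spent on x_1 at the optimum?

share on x_1 = 0.6481

With perfect complements, no substitution: consume in ratio x_1:x_2 = 5:2.
Budget: p_1·x_1 + p_2·(2/5)·x_1 = m, so (5·p_1 + 2·p_2)·x_1 = 5·m.
Demand: x_1*(p_1,p_2,m) = 5·m/(5·p_1 + 2·p_2), x_2* = 2·m/(5·p_1 + 2·p_2).
Here 5·7 + 2·9.5 = 54, giving x_1* = 13.7037 and x_2* = 5.4815.
Expenditure on x_1: 7·13.7037 = 95.9259; share = 0.6481.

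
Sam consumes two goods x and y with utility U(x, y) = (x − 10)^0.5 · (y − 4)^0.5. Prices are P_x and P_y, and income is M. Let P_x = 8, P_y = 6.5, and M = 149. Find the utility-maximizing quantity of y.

MRS = (y−4)/(x−10). Tangency with P_x/P_y gives y−4 = (P_x/P_y)·(x−10).
Substituting into the budget: x* = 10 + 0.5·(M − 10·P_x − 4·P_y)/P_x, and y* = 4 + 0.5·(…)/P_y.
Discretionary income = 149 − 10·8 − 4·6.5 = 43; y* = 4 + 0.5·43/6.5 = 7.3077.

y* = 7.3077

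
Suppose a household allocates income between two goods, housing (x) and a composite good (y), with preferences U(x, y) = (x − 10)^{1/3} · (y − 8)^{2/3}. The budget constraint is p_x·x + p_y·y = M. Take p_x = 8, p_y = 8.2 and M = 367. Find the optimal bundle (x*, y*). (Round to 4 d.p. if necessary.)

Substituting into the budget: x* = 10 + 1/3·(M − 10·p_x − 8·p_y)/p_x, and y* = 8 + 2/3·(…)/p_y.
Discretionary income = 367 − 10·8 − 8·8.2 = 221.4; x* = 10 + 1/3·221.4/8 = 19.225; y* = 8 + 2/3·221.4/8.2 = 26.

x* = 19.225, y* = 26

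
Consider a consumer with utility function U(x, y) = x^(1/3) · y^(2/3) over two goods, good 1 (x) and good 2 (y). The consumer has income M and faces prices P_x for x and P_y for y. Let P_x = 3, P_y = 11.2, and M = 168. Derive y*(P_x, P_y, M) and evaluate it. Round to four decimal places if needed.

Demand: x*(P_x,P_y,M) = 1/3·M/P_x and y* = 2/3·M/P_y.
At P_x=3, P_y=11.2, M=168: y* = 2/3·168/11.2 = 10.

y* = 10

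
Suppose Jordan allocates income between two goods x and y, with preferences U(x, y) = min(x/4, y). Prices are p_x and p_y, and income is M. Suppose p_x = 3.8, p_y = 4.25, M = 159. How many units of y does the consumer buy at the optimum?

y* = 8.1748

Leontief preferences: the optimum is at the kink where x/4 = y/1, i.e. y = (1/4)·x.
Budget: p_x·x + p_y·(1/4)·x = M, so (4·p_x + p_y)·x = 4·M.
Demand: x*(p_x,p_y,M) = 4·M/(4·p_x + p_y), y* = M/(4·p_x + p_y).
Here 4·3.8 + 4.25 = 19.45, giving y* = 8.1748.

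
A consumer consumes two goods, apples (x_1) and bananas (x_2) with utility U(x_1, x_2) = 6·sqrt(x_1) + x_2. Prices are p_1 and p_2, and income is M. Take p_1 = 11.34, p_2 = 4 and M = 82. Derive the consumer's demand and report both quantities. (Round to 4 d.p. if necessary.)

Utility is quasi-linear in x_2; the FOC for x_1 is 3/√x_1 = p_1/p_2.
Thus x_1* = (3·p_2/p_1)² — independent of M — with the rest of income spent on x_2.
Plugging in: x_1* = (3·4/11.34)² = 1.1198, x_2* = 17.3254.

x_1* = 1.1198, x_2* = 17.3254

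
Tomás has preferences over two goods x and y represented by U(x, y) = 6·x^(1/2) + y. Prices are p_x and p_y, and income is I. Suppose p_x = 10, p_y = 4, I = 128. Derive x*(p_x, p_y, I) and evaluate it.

MU_x = 3/√x, MU_y = 1. Tangency: 3/√x = p_x/p_y.
Solve: √x = 3·p_y/p_x, so x*(p_x,p_y) = (3·p_y/p_x)², and y* = (I − p_x·x*)/p_y.
Plugging in: x* = (3·4/10)² = 1.44.

x* = 1.44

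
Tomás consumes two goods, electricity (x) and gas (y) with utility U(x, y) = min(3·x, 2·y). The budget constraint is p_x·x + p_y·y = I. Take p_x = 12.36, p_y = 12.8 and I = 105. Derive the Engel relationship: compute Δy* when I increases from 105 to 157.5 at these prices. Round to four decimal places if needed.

Δy* = 2.4952

Here 2·12.36 + 3·12.8 = 63.12, giving y* = 4.9905.
At I' = 157.5: y* = 7.4857. Change: 7.4857 − 4.9905 = 2.4952.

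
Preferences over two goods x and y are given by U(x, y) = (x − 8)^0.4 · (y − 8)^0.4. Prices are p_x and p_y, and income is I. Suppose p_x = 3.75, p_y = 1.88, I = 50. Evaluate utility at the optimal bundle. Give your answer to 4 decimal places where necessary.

Discretionary income = 50 − 8·3.75 − 8·1.88 = 4.96; x* = 8 + 0.5·4.96/3.75 = 8.6613; y* = 8 + 0.5·4.96/1.88 = 9.3191.
Utility at the optimum: U(8.6613, 9.3191) = 0.9469.

V = 0.9469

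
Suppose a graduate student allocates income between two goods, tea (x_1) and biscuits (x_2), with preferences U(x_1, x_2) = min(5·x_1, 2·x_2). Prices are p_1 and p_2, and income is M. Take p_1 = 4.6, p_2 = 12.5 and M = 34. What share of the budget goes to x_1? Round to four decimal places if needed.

share on x_1 = 0.1283

Leontief preferences: the optimum is at the kink where x_1/2 = x_2/5, i.e. x_2 = (5/2)·x_1.
Budget: p_1·x_1 + p_2·(5/2)·x_1 = M, so (2·p_1 + 5·p_2)·x_1 = 2·M.
Demand: x_1*(p_1,p_2,M) = 2·M/(2·p_1 + 5·p_2), x_2* = 5·M/(2·p_1 + 5·p_2).
Here 2·4.6 + 5·12.5 = 71.7, giving x_1* = 0.9484 and x_2* = 2.371.
Expenditure on x_1: 4.6·0.9484 = 4.3626; share = 0.1283.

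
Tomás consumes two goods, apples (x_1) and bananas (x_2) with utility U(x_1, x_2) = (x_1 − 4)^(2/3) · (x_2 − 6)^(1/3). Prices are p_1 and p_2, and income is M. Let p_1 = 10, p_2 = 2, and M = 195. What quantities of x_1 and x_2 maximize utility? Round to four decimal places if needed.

This is Cobb-Douglas in (x_1−4, x_2−6): tangency gives 2/3·p_2·(x_2−6) = 1/3·p_1·(x_1−4).
After buying the subsistence bundle (4, 6), a share 2/3 of the remaining income goes to x_1: x_1* = 4 + 2/3·(M − 4p_1 − 6p_2)/p_1.
Discretionary income = 195 − 4·10 − 6·2 = 143; x_1* = 4 + 2/3·143/10 = 13.5333; x_2* = 6 + 1/3·143/2 = 29.8333.

x_1* = 13.5333, x_2* = 29.8333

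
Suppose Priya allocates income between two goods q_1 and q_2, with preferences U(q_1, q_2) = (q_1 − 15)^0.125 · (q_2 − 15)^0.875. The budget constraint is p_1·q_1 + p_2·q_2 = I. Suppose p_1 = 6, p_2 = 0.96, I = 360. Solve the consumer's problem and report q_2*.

MRS = (1/7)·(q_2−15)/(q_1−15). Tangency with p_1/p_2 gives q_2−15 = 7·(p_1/p_2)·(q_1−15).
After buying the subsistence bundle (15, 15), a share 0.125 of the remaining income goes to q_1: q_1* = 15 + 0.125·(I − 15p_1 − 15p_2)/p_1.
Discretionary income = 360 − 15·6 − 15·0.96 = 255.6; q_2* = 15 + 0.875·255.6/0.96 = 247.9688.

q_2* = 247.9688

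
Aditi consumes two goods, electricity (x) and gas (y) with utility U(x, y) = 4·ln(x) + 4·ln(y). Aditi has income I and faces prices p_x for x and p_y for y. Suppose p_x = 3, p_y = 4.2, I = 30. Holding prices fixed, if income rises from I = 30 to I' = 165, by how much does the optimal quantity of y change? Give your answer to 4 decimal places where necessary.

Δy* = 16.0714

The MRS is y/x. Set MRS = p_x/p_y.
So 4·p_y·y = 4·p_x·x; combined with the budget, a share 0.5 of income goes to x.
Demand: x*(p_x,p_y,I) = 0.5·I/p_x and y* = 0.5·I/p_y.
At p_x=3, p_y=4.2, I=30: y* = 0.5·30/4.2 = 3.5714.
At I' = 165: y* = 19.6429. Change: 19.6429 − 3.5714 = 16.0714.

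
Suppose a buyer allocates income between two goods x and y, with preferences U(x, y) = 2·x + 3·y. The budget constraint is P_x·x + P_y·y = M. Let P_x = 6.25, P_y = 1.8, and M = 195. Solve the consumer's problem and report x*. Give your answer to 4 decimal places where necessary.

Perfect substitutes: compare marginal utility per dollar. 2/P_x vs 3/P_y → 0.32 vs 1.6667.
y gives more utility per dollar, so spend all income on y: y* = M/P_y, x* = 0.
Numerically: x* = 0, y* = 108.3333.

x* = 0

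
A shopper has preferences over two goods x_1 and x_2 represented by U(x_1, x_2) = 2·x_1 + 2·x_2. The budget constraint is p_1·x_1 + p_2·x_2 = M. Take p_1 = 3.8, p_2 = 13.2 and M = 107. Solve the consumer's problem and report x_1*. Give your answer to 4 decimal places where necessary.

x_1* = 28.1579

Perfect substitutes: compare marginal utility per dollar. 2/p_1 vs 2/p_2 → 0.5263 vs 0.1515.
x_1 gives more utility per dollar, so spend all income on x_1: x_1* = M/p_1, x_2* = 0.
Numerically: x_1* = 28.1579, x_2* = 0.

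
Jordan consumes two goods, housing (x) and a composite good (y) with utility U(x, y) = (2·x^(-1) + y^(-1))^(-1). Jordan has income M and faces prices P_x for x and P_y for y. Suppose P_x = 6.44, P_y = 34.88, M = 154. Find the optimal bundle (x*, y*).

x* = 9.0387, y* = 2.7463

MU_x ∝ 2·x^(-2), MU_y ∝ y^(-2), so MRS = 2·(y/x)^(2) = P_x/P_y.
Solve for the ratio: y/x = [(1/2)·P_x/P_y]^(0.5).
Substitute y = (y/x)·x into the budget: x* = M/(P_x + P_y·(y/x)).
Numerically y/x = 0.303836, so x* = 154/(6.44 + 34.88·0.303836) = 9.0387 and y* = 0.303836·9.0387 = 2.7463.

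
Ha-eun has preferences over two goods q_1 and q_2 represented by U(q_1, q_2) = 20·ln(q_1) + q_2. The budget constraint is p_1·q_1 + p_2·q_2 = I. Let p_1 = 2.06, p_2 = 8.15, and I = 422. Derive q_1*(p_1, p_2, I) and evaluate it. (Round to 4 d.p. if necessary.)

MU_q_1 = 20/q_1, MU_q_2 = 1. Tangency: 20/q_1 = p_1/p_2.
So q_1*(p_1,p_2) = 20·p_2/p_1, independent of income; and q_2* = (I − 20·p_2)/p_2.
At the given prices: q_1* = 20·8.15/2.06 = 79.1262.

q_1* = 79.1262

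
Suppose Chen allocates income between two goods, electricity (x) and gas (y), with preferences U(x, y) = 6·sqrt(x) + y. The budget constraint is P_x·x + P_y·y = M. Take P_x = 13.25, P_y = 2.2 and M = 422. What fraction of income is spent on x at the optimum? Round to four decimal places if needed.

Utility is quasi-linear in y; the FOC for x is 3/√x = P_x/P_y.
Thus x* = (3·P_y/P_x)² — independent of M — with the rest of income spent on y.
Plugging in: x* = (3·2.2/13.25)² = 0.2481, y* = 190.3238.
Expenditure on x: 13.25·0.2481 = 3.2875; share = 0.0078.

share on x = 0.0078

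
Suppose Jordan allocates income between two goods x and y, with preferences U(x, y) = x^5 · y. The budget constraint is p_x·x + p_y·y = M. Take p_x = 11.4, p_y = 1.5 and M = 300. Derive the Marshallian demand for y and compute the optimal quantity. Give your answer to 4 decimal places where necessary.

y* = 33.3333

The MRS is 5·y/x. Set MRS = p_x/p_y.
So 5·p_y·y = p_x·x; combined with the budget, a share 5/6 of income goes to x.
Demand: x*(p_x,p_y,M) = 5/6·M/p_x and y* = 1/6·M/p_y.
At p_x=11.4, p_y=1.5, M=300: y* = 1/6·300/1.5 = 33.3333.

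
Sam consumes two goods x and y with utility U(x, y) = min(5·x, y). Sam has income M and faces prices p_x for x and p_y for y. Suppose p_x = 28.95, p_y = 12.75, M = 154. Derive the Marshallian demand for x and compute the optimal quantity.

x* = 1.6613

Leontief preferences: the optimum is at the kink where x/1 = y/5, i.e. y = 5·x.
Budget: p_x·x + p_y·5·x = M, so (p_x + 5·p_y)·x = M.
Demand: x*(p_x,p_y,M) = M/(p_x + 5·p_y), y* = 5·M/(p_x + 5·p_y).
Here 28.95 + 5·12.75 = 92.7, giving x* = 1.6613.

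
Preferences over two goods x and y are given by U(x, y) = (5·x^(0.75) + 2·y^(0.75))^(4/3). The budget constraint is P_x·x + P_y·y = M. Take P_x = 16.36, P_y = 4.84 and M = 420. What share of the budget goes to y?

share on y = 0.4972

With the ratio pinned down, the budget gives x* = M/(P_x + P_y·(y/x)) and y* = (y/x)·x*.
Numerically y/x = 3.341887, so x* = 420/(16.36 + 4.84·3.341887) = 12.9093 and y* = 3.341887·12.9093 = 43.1414.
Expenditure on y: 4.84·43.1414 = 208.8042; share = 0.4972.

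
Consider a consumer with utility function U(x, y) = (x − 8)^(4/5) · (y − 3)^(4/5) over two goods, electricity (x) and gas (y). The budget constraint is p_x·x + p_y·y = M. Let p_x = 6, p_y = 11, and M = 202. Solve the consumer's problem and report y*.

MRS = (y−3)/(x−8). Tangency with p_x/p_y gives y−3 = (p_x/p_y)·(x−8).
Substituting into the budget: x* = 8 + 0.5·(M − 8·p_x − 3·p_y)/p_x, and y* = 3 + 0.5·(…)/p_y.
Discretionary income = 202 − 8·6 − 3·11 = 121; y* = 3 + 0.5·121/11 = 8.5.

y* = 8.5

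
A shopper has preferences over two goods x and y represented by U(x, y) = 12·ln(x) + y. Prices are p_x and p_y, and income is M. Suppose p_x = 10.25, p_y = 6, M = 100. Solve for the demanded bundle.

x* = 7.0244, y* = 4.6667

Set MRS = p_x/p_y: (12/x)/1 = p_x/p_y.
So x*(p_x,p_y) = 12·p_y/p_x, independent of income; and y* = (M − 12·p_y)/p_y.
At the given prices: x* = 12·6/10.25 = 7.0244, and y* = 4.6667.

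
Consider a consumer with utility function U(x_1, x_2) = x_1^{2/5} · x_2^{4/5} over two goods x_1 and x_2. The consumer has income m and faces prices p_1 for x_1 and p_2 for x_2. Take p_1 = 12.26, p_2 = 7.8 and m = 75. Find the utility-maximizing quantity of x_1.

x_1* = 2.0392

The MRS is (1/2)·x_2/x_1. Set MRS = p_1/p_2.
Rearranging, p_2·x_2 = 2·p_1·x_1. Substituting into the budget gives p_1·x_1·(1 + 2) = m.
Demand: x_1*(p_1,p_2,m) = 1/3·m/p_1 and x_2* = 2/3·m/p_2.
At p_1=12.26, p_2=7.8, m=75: x_1* = 1/3·75/12.26 = 2.0392.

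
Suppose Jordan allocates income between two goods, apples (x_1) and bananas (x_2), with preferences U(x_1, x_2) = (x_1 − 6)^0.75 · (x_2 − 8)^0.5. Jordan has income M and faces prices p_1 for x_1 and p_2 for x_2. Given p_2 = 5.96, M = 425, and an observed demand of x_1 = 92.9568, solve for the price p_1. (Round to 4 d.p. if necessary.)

MRS = (3/2)·(x_2−8)/(x_1−6). Tangency with p_1/p_2 gives x_2−8 = (2/3)·(p_1/p_2)·(x_1−6).
After buying the subsistence bundle (6, 8), a share 0.6 of the remaining income goes to x_1: x_1* = 6 + 0.6·(M − 6p_1 − 8p_2)/p_1.
Set x_1* = 92.9568 in the demand function and solve for p_1: p_1 = 2.5.

p_1 = 2.5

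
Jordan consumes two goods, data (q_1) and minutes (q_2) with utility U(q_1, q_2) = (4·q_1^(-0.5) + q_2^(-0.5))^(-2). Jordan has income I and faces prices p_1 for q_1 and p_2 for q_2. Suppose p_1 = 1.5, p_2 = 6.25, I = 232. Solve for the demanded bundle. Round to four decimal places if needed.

q_1* = 94.39, q_2* = 14.4664

From the CES first-order condition, 4·(q_2/q_1)^(1.5) = p_1/p_2.
Solve for the ratio: q_2/q_1 = [(1/4)·p_1/p_2]^(2/3).
Substitute q_2 = (q_2/q_1)·q_1 into the budget: q_1* = I/(p_1 + p_2·(q_2/q_1)).
Numerically q_2/q_1 = 0.153262, so q_1* = 232/(1.5 + 6.25·0.153262) = 94.39 and q_2* = 0.153262·94.39 = 14.4664.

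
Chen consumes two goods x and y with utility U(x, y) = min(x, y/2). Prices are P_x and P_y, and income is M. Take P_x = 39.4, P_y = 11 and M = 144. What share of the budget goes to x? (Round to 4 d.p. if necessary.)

share on x = 0.6417

Leontief preferences: the optimum is at the kink where x/1 = y/2, i.e. y = 2·x.
Budget: P_x·x + P_y·2·x = M, so (P_x + 2·P_y)·x = M.
Demand: x*(P_x,P_y,M) = M/(P_x + 2·P_y), y* = 2·M/(P_x + 2·P_y).
Here 39.4 + 2·11 = 61.4, giving x* = 2.3453 and y* = 4.6906.
Expenditure on x: 39.4·2.3453 = 92.4039; share = 0.6417.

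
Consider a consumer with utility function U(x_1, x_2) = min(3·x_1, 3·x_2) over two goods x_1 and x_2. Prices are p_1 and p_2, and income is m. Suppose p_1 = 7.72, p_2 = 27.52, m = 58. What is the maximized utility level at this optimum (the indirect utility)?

With perfect complements, no substitution: consume in ratio x_1:x_2 = 3:3.
Budget: p_1·x_1 + p_2·x_1 = m, so (3·p_1 + 3·p_2)·x_1 = 3·m.
Demand: x_1*(p_1,p_2,m) = 3·m/(3·p_1 + 3·p_2), x_2* = 3·m/(3·p_1 + 3·p_2).
Here 3·7.72 + 3·27.52 = 105.72, giving x_1* = 1.6459 and x_2* = 1.6459.
Utility at the optimum: U(1.6459, 1.6459) = 4.9376.

V = 4.9376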